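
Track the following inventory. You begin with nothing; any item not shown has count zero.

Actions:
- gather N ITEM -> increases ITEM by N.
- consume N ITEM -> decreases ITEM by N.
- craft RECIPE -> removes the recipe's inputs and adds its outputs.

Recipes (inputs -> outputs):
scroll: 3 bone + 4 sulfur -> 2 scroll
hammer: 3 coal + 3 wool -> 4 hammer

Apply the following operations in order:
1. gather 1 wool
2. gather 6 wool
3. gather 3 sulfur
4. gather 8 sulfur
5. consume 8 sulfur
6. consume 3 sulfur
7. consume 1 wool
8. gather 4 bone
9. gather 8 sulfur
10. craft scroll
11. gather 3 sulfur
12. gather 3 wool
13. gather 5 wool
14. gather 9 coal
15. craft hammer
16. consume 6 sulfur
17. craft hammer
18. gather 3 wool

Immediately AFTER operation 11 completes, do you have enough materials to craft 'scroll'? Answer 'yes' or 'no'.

After 1 (gather 1 wool): wool=1
After 2 (gather 6 wool): wool=7
After 3 (gather 3 sulfur): sulfur=3 wool=7
After 4 (gather 8 sulfur): sulfur=11 wool=7
After 5 (consume 8 sulfur): sulfur=3 wool=7
After 6 (consume 3 sulfur): wool=7
After 7 (consume 1 wool): wool=6
After 8 (gather 4 bone): bone=4 wool=6
After 9 (gather 8 sulfur): bone=4 sulfur=8 wool=6
After 10 (craft scroll): bone=1 scroll=2 sulfur=4 wool=6
After 11 (gather 3 sulfur): bone=1 scroll=2 sulfur=7 wool=6

Answer: no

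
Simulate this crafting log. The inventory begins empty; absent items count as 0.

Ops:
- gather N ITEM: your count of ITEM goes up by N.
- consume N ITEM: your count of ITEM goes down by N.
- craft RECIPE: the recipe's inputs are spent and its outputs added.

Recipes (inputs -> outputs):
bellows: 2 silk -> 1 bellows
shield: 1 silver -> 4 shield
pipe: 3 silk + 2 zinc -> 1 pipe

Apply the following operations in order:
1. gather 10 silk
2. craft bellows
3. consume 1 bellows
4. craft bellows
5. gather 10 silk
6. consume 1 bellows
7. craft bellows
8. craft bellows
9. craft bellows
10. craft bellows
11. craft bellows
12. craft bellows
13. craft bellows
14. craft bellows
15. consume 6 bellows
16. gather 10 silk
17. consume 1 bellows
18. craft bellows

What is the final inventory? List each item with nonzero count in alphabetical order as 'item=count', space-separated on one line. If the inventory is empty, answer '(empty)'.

Answer: bellows=2 silk=8

Derivation:
After 1 (gather 10 silk): silk=10
After 2 (craft bellows): bellows=1 silk=8
After 3 (consume 1 bellows): silk=8
After 4 (craft bellows): bellows=1 silk=6
After 5 (gather 10 silk): bellows=1 silk=16
After 6 (consume 1 bellows): silk=16
After 7 (craft bellows): bellows=1 silk=14
After 8 (craft bellows): bellows=2 silk=12
After 9 (craft bellows): bellows=3 silk=10
After 10 (craft bellows): bellows=4 silk=8
After 11 (craft bellows): bellows=5 silk=6
After 12 (craft bellows): bellows=6 silk=4
After 13 (craft bellows): bellows=7 silk=2
After 14 (craft bellows): bellows=8
After 15 (consume 6 bellows): bellows=2
After 16 (gather 10 silk): bellows=2 silk=10
After 17 (consume 1 bellows): bellows=1 silk=10
After 18 (craft bellows): bellows=2 silk=8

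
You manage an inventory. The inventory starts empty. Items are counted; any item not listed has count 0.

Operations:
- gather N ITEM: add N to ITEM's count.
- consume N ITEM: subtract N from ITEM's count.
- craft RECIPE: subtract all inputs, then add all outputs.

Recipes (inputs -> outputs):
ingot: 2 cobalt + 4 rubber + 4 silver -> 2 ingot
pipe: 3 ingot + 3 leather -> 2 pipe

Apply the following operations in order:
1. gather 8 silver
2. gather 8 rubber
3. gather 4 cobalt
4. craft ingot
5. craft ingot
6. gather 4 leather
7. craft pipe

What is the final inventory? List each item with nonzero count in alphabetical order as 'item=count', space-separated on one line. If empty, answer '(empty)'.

Answer: ingot=1 leather=1 pipe=2

Derivation:
After 1 (gather 8 silver): silver=8
After 2 (gather 8 rubber): rubber=8 silver=8
After 3 (gather 4 cobalt): cobalt=4 rubber=8 silver=8
After 4 (craft ingot): cobalt=2 ingot=2 rubber=4 silver=4
After 5 (craft ingot): ingot=4
After 6 (gather 4 leather): ingot=4 leather=4
After 7 (craft pipe): ingot=1 leather=1 pipe=2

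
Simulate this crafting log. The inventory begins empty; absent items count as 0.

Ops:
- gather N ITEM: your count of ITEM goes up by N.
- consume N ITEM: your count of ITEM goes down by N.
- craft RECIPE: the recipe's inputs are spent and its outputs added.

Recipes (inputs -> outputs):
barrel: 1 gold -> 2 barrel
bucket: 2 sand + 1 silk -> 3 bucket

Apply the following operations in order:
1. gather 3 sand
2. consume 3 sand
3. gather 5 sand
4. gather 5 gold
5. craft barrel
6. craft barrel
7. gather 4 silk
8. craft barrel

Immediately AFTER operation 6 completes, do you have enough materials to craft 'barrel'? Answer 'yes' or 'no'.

After 1 (gather 3 sand): sand=3
After 2 (consume 3 sand): (empty)
After 3 (gather 5 sand): sand=5
After 4 (gather 5 gold): gold=5 sand=5
After 5 (craft barrel): barrel=2 gold=4 sand=5
After 6 (craft barrel): barrel=4 gold=3 sand=5

Answer: yes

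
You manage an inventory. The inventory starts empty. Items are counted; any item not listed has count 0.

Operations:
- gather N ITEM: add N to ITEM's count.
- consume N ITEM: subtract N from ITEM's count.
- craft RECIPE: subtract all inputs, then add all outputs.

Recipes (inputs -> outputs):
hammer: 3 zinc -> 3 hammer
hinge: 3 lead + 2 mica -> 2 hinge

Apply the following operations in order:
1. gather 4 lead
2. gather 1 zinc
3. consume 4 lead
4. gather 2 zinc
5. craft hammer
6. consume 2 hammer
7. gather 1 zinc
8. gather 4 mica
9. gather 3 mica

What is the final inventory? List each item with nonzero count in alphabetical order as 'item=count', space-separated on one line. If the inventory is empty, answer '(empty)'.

Answer: hammer=1 mica=7 zinc=1

Derivation:
After 1 (gather 4 lead): lead=4
After 2 (gather 1 zinc): lead=4 zinc=1
After 3 (consume 4 lead): zinc=1
After 4 (gather 2 zinc): zinc=3
After 5 (craft hammer): hammer=3
After 6 (consume 2 hammer): hammer=1
After 7 (gather 1 zinc): hammer=1 zinc=1
After 8 (gather 4 mica): hammer=1 mica=4 zinc=1
After 9 (gather 3 mica): hammer=1 mica=7 zinc=1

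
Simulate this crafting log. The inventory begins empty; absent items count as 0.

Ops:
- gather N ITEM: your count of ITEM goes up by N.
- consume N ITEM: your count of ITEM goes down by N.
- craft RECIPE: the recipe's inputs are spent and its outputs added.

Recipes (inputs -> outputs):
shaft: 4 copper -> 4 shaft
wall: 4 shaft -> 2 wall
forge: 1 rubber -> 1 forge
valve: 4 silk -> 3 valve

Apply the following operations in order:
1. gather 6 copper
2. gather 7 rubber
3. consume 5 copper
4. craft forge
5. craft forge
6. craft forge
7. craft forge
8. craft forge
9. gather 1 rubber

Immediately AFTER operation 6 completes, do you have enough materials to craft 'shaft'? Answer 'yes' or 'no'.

Answer: no

Derivation:
After 1 (gather 6 copper): copper=6
After 2 (gather 7 rubber): copper=6 rubber=7
After 3 (consume 5 copper): copper=1 rubber=7
After 4 (craft forge): copper=1 forge=1 rubber=6
After 5 (craft forge): copper=1 forge=2 rubber=5
After 6 (craft forge): copper=1 forge=3 rubber=4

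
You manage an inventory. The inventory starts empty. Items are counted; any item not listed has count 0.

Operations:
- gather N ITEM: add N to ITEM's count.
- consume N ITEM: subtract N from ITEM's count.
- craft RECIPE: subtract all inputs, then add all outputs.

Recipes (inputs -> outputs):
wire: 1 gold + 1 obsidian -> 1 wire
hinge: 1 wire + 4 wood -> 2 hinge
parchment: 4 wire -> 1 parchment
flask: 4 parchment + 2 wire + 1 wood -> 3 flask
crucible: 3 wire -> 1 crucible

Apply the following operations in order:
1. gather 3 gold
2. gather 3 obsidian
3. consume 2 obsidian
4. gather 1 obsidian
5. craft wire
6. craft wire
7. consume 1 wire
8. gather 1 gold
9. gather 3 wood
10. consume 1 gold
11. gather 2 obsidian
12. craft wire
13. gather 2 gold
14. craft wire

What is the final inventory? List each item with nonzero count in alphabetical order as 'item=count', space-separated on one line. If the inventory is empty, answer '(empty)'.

After 1 (gather 3 gold): gold=3
After 2 (gather 3 obsidian): gold=3 obsidian=3
After 3 (consume 2 obsidian): gold=3 obsidian=1
After 4 (gather 1 obsidian): gold=3 obsidian=2
After 5 (craft wire): gold=2 obsidian=1 wire=1
After 6 (craft wire): gold=1 wire=2
After 7 (consume 1 wire): gold=1 wire=1
After 8 (gather 1 gold): gold=2 wire=1
After 9 (gather 3 wood): gold=2 wire=1 wood=3
After 10 (consume 1 gold): gold=1 wire=1 wood=3
After 11 (gather 2 obsidian): gold=1 obsidian=2 wire=1 wood=3
After 12 (craft wire): obsidian=1 wire=2 wood=3
After 13 (gather 2 gold): gold=2 obsidian=1 wire=2 wood=3
After 14 (craft wire): gold=1 wire=3 wood=3

Answer: gold=1 wire=3 wood=3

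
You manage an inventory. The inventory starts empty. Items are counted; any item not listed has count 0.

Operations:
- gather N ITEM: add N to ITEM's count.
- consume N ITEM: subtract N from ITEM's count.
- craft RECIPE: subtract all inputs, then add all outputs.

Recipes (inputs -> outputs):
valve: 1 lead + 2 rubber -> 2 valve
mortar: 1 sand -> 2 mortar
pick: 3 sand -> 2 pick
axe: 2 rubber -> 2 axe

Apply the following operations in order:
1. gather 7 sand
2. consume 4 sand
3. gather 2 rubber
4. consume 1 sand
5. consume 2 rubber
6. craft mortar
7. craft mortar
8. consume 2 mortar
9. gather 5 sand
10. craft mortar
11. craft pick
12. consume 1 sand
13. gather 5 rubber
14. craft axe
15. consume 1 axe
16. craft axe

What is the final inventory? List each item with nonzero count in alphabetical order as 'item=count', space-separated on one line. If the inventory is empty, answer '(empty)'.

Answer: axe=3 mortar=4 pick=2 rubber=1

Derivation:
After 1 (gather 7 sand): sand=7
After 2 (consume 4 sand): sand=3
After 3 (gather 2 rubber): rubber=2 sand=3
After 4 (consume 1 sand): rubber=2 sand=2
After 5 (consume 2 rubber): sand=2
After 6 (craft mortar): mortar=2 sand=1
After 7 (craft mortar): mortar=4
After 8 (consume 2 mortar): mortar=2
After 9 (gather 5 sand): mortar=2 sand=5
After 10 (craft mortar): mortar=4 sand=4
After 11 (craft pick): mortar=4 pick=2 sand=1
After 12 (consume 1 sand): mortar=4 pick=2
After 13 (gather 5 rubber): mortar=4 pick=2 rubber=5
After 14 (craft axe): axe=2 mortar=4 pick=2 rubber=3
After 15 (consume 1 axe): axe=1 mortar=4 pick=2 rubber=3
After 16 (craft axe): axe=3 mortar=4 pick=2 rubber=1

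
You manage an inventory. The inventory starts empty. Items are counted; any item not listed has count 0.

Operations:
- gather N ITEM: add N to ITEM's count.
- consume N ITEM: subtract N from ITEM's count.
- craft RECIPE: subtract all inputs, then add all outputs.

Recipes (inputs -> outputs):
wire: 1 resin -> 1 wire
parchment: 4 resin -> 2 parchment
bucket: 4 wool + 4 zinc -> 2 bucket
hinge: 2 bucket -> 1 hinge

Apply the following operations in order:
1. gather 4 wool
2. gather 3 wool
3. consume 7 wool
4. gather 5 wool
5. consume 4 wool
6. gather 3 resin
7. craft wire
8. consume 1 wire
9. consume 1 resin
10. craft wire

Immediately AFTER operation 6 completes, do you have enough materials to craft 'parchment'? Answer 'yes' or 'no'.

After 1 (gather 4 wool): wool=4
After 2 (gather 3 wool): wool=7
After 3 (consume 7 wool): (empty)
After 4 (gather 5 wool): wool=5
After 5 (consume 4 wool): wool=1
After 6 (gather 3 resin): resin=3 wool=1

Answer: no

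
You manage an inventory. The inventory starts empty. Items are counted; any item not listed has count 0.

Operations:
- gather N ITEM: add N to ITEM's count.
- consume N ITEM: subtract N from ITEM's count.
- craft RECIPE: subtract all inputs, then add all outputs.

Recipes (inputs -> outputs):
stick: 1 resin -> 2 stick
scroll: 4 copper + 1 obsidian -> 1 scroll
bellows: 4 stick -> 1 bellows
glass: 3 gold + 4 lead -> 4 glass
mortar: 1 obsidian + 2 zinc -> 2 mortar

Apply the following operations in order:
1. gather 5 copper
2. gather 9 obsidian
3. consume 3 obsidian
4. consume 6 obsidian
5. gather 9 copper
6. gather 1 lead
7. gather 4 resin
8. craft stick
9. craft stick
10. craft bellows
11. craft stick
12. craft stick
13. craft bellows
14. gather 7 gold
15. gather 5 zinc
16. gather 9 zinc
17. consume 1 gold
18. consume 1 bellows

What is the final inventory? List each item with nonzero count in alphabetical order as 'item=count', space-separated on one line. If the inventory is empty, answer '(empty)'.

Answer: bellows=1 copper=14 gold=6 lead=1 zinc=14

Derivation:
After 1 (gather 5 copper): copper=5
After 2 (gather 9 obsidian): copper=5 obsidian=9
After 3 (consume 3 obsidian): copper=5 obsidian=6
After 4 (consume 6 obsidian): copper=5
After 5 (gather 9 copper): copper=14
After 6 (gather 1 lead): copper=14 lead=1
After 7 (gather 4 resin): copper=14 lead=1 resin=4
After 8 (craft stick): copper=14 lead=1 resin=3 stick=2
After 9 (craft stick): copper=14 lead=1 resin=2 stick=4
After 10 (craft bellows): bellows=1 copper=14 lead=1 resin=2
After 11 (craft stick): bellows=1 copper=14 lead=1 resin=1 stick=2
After 12 (craft stick): bellows=1 copper=14 lead=1 stick=4
After 13 (craft bellows): bellows=2 copper=14 lead=1
After 14 (gather 7 gold): bellows=2 copper=14 gold=7 lead=1
After 15 (gather 5 zinc): bellows=2 copper=14 gold=7 lead=1 zinc=5
After 16 (gather 9 zinc): bellows=2 copper=14 gold=7 lead=1 zinc=14
After 17 (consume 1 gold): bellows=2 copper=14 gold=6 lead=1 zinc=14
After 18 (consume 1 bellows): bellows=1 copper=14 gold=6 lead=1 zinc=14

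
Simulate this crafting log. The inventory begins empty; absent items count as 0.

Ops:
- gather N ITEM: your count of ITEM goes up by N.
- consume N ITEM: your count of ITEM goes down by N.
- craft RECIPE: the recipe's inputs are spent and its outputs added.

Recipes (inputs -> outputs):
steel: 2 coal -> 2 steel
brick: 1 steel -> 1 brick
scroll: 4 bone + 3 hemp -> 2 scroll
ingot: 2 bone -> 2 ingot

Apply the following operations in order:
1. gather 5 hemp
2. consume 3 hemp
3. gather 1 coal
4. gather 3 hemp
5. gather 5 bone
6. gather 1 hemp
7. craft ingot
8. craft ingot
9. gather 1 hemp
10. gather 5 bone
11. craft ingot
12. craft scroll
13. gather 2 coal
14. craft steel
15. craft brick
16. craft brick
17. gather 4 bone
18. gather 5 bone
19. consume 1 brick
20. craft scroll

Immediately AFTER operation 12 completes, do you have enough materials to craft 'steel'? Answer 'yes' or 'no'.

Answer: no

Derivation:
After 1 (gather 5 hemp): hemp=5
After 2 (consume 3 hemp): hemp=2
After 3 (gather 1 coal): coal=1 hemp=2
After 4 (gather 3 hemp): coal=1 hemp=5
After 5 (gather 5 bone): bone=5 coal=1 hemp=5
After 6 (gather 1 hemp): bone=5 coal=1 hemp=6
After 7 (craft ingot): bone=3 coal=1 hemp=6 ingot=2
After 8 (craft ingot): bone=1 coal=1 hemp=6 ingot=4
After 9 (gather 1 hemp): bone=1 coal=1 hemp=7 ingot=4
After 10 (gather 5 bone): bone=6 coal=1 hemp=7 ingot=4
After 11 (craft ingot): bone=4 coal=1 hemp=7 ingot=6
After 12 (craft scroll): coal=1 hemp=4 ingot=6 scroll=2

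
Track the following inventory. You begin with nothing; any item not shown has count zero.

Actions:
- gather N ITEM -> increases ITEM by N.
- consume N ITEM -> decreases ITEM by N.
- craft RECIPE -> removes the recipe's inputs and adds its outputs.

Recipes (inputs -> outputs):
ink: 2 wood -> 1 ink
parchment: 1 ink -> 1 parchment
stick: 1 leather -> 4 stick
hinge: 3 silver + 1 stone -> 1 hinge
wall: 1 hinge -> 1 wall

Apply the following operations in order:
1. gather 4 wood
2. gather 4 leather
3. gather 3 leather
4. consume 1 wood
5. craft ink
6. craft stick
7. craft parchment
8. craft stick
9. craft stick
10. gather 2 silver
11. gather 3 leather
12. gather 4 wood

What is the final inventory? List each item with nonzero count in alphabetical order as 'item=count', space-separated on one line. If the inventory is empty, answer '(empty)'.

After 1 (gather 4 wood): wood=4
After 2 (gather 4 leather): leather=4 wood=4
After 3 (gather 3 leather): leather=7 wood=4
After 4 (consume 1 wood): leather=7 wood=3
After 5 (craft ink): ink=1 leather=7 wood=1
After 6 (craft stick): ink=1 leather=6 stick=4 wood=1
After 7 (craft parchment): leather=6 parchment=1 stick=4 wood=1
After 8 (craft stick): leather=5 parchment=1 stick=8 wood=1
After 9 (craft stick): leather=4 parchment=1 stick=12 wood=1
After 10 (gather 2 silver): leather=4 parchment=1 silver=2 stick=12 wood=1
After 11 (gather 3 leather): leather=7 parchment=1 silver=2 stick=12 wood=1
After 12 (gather 4 wood): leather=7 parchment=1 silver=2 stick=12 wood=5

Answer: leather=7 parchment=1 silver=2 stick=12 wood=5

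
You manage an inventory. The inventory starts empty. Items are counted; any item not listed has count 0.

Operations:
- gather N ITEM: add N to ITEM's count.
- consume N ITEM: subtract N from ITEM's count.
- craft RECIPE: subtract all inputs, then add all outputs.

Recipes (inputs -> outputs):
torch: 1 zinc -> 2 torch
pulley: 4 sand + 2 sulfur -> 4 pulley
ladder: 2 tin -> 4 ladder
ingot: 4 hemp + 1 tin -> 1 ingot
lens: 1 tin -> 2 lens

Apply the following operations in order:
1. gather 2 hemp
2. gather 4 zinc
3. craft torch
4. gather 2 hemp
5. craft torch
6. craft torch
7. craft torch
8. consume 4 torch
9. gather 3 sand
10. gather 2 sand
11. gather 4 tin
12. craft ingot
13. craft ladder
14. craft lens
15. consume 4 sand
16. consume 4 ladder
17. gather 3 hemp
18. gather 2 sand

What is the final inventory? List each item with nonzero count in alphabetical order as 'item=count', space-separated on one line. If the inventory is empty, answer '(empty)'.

Answer: hemp=3 ingot=1 lens=2 sand=3 torch=4

Derivation:
After 1 (gather 2 hemp): hemp=2
After 2 (gather 4 zinc): hemp=2 zinc=4
After 3 (craft torch): hemp=2 torch=2 zinc=3
After 4 (gather 2 hemp): hemp=4 torch=2 zinc=3
After 5 (craft torch): hemp=4 torch=4 zinc=2
After 6 (craft torch): hemp=4 torch=6 zinc=1
After 7 (craft torch): hemp=4 torch=8
After 8 (consume 4 torch): hemp=4 torch=4
After 9 (gather 3 sand): hemp=4 sand=3 torch=4
After 10 (gather 2 sand): hemp=4 sand=5 torch=4
After 11 (gather 4 tin): hemp=4 sand=5 tin=4 torch=4
After 12 (craft ingot): ingot=1 sand=5 tin=3 torch=4
After 13 (craft ladder): ingot=1 ladder=4 sand=5 tin=1 torch=4
After 14 (craft lens): ingot=1 ladder=4 lens=2 sand=5 torch=4
After 15 (consume 4 sand): ingot=1 ladder=4 lens=2 sand=1 torch=4
After 16 (consume 4 ladder): ingot=1 lens=2 sand=1 torch=4
After 17 (gather 3 hemp): hemp=3 ingot=1 lens=2 sand=1 torch=4
After 18 (gather 2 sand): hemp=3 ingot=1 lens=2 sand=3 torch=4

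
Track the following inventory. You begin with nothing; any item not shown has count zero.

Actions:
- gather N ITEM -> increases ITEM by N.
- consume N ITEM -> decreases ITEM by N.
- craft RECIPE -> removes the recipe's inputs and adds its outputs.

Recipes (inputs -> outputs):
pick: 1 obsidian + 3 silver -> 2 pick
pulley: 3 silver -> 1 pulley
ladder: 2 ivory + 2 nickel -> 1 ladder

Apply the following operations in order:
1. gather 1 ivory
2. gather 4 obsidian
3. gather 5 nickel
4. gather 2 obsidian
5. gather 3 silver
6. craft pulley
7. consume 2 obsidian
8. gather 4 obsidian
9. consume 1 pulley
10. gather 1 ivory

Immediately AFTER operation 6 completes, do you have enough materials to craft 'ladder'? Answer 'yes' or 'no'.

Answer: no

Derivation:
After 1 (gather 1 ivory): ivory=1
After 2 (gather 4 obsidian): ivory=1 obsidian=4
After 3 (gather 5 nickel): ivory=1 nickel=5 obsidian=4
After 4 (gather 2 obsidian): ivory=1 nickel=5 obsidian=6
After 5 (gather 3 silver): ivory=1 nickel=5 obsidian=6 silver=3
After 6 (craft pulley): ivory=1 nickel=5 obsidian=6 pulley=1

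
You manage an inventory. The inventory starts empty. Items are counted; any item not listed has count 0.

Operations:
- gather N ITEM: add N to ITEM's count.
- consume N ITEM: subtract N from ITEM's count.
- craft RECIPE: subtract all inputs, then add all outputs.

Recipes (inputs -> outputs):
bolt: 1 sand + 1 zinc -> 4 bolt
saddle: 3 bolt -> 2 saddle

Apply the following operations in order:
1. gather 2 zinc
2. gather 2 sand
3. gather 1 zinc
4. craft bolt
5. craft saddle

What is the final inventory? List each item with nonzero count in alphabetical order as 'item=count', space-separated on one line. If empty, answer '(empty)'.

Answer: bolt=1 saddle=2 sand=1 zinc=2

Derivation:
After 1 (gather 2 zinc): zinc=2
After 2 (gather 2 sand): sand=2 zinc=2
After 3 (gather 1 zinc): sand=2 zinc=3
After 4 (craft bolt): bolt=4 sand=1 zinc=2
After 5 (craft saddle): bolt=1 saddle=2 sand=1 zinc=2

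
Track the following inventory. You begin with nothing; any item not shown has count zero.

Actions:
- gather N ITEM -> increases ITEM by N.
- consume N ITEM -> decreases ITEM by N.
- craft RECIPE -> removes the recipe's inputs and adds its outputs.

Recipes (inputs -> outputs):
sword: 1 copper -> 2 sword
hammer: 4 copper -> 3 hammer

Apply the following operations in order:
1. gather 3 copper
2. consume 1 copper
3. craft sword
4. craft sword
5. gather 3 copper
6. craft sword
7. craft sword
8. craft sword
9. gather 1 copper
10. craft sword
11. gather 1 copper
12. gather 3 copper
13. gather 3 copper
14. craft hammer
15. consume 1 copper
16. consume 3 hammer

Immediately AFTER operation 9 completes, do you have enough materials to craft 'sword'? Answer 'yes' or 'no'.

After 1 (gather 3 copper): copper=3
After 2 (consume 1 copper): copper=2
After 3 (craft sword): copper=1 sword=2
After 4 (craft sword): sword=4
After 5 (gather 3 copper): copper=3 sword=4
After 6 (craft sword): copper=2 sword=6
After 7 (craft sword): copper=1 sword=8
After 8 (craft sword): sword=10
After 9 (gather 1 copper): copper=1 sword=10

Answer: yes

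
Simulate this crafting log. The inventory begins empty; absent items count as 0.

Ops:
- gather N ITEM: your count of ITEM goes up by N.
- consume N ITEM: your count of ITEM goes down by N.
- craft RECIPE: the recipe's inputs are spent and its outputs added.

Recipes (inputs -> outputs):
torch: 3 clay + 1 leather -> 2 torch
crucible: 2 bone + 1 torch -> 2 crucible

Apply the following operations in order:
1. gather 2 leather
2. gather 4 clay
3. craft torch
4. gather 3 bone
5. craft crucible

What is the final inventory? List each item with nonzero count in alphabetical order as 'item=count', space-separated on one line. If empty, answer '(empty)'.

Answer: bone=1 clay=1 crucible=2 leather=1 torch=1

Derivation:
After 1 (gather 2 leather): leather=2
After 2 (gather 4 clay): clay=4 leather=2
After 3 (craft torch): clay=1 leather=1 torch=2
After 4 (gather 3 bone): bone=3 clay=1 leather=1 torch=2
After 5 (craft crucible): bone=1 clay=1 crucible=2 leather=1 torch=1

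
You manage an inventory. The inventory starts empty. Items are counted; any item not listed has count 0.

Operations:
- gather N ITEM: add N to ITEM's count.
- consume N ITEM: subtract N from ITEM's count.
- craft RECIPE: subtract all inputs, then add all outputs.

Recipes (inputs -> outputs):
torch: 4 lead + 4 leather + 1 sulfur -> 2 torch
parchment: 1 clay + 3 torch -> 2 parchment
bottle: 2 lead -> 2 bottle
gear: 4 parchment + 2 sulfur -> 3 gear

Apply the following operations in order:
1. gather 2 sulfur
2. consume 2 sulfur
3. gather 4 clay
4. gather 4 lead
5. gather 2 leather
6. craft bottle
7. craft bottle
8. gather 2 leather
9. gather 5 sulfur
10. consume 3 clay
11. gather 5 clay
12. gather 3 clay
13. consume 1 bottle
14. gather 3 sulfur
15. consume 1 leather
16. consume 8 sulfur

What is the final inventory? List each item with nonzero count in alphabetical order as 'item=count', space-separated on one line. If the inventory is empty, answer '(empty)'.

After 1 (gather 2 sulfur): sulfur=2
After 2 (consume 2 sulfur): (empty)
After 3 (gather 4 clay): clay=4
After 4 (gather 4 lead): clay=4 lead=4
After 5 (gather 2 leather): clay=4 lead=4 leather=2
After 6 (craft bottle): bottle=2 clay=4 lead=2 leather=2
After 7 (craft bottle): bottle=4 clay=4 leather=2
After 8 (gather 2 leather): bottle=4 clay=4 leather=4
After 9 (gather 5 sulfur): bottle=4 clay=4 leather=4 sulfur=5
After 10 (consume 3 clay): bottle=4 clay=1 leather=4 sulfur=5
After 11 (gather 5 clay): bottle=4 clay=6 leather=4 sulfur=5
After 12 (gather 3 clay): bottle=4 clay=9 leather=4 sulfur=5
After 13 (consume 1 bottle): bottle=3 clay=9 leather=4 sulfur=5
After 14 (gather 3 sulfur): bottle=3 clay=9 leather=4 sulfur=8
After 15 (consume 1 leather): bottle=3 clay=9 leather=3 sulfur=8
After 16 (consume 8 sulfur): bottle=3 clay=9 leather=3

Answer: bottle=3 clay=9 leather=3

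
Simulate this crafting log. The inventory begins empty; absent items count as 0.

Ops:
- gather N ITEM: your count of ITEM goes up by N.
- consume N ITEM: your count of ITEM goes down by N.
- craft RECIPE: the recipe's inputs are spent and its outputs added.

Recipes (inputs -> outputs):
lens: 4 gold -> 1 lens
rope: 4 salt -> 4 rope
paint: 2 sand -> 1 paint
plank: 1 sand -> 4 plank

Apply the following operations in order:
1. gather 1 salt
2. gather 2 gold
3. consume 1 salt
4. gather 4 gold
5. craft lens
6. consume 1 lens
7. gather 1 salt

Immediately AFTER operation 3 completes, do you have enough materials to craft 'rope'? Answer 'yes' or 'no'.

After 1 (gather 1 salt): salt=1
After 2 (gather 2 gold): gold=2 salt=1
After 3 (consume 1 salt): gold=2

Answer: no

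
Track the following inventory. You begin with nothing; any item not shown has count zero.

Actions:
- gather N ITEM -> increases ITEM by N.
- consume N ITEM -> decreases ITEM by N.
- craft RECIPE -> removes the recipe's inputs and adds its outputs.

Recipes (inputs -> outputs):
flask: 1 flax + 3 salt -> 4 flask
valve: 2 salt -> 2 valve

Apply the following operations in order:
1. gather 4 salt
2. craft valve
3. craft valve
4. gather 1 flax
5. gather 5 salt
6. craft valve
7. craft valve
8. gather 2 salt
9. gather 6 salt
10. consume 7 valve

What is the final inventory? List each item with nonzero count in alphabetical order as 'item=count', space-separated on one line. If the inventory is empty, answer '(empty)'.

After 1 (gather 4 salt): salt=4
After 2 (craft valve): salt=2 valve=2
After 3 (craft valve): valve=4
After 4 (gather 1 flax): flax=1 valve=4
After 5 (gather 5 salt): flax=1 salt=5 valve=4
After 6 (craft valve): flax=1 salt=3 valve=6
After 7 (craft valve): flax=1 salt=1 valve=8
After 8 (gather 2 salt): flax=1 salt=3 valve=8
After 9 (gather 6 salt): flax=1 salt=9 valve=8
After 10 (consume 7 valve): flax=1 salt=9 valve=1

Answer: flax=1 salt=9 valve=1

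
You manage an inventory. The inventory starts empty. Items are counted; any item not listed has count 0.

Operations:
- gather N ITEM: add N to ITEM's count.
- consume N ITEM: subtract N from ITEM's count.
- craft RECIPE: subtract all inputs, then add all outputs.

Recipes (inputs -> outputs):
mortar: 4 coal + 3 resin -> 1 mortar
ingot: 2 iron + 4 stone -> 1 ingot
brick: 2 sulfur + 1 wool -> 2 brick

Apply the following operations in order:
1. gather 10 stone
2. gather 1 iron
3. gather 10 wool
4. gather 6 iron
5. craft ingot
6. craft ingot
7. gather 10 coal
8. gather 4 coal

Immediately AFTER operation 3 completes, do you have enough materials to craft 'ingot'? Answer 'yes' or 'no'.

Answer: no

Derivation:
After 1 (gather 10 stone): stone=10
After 2 (gather 1 iron): iron=1 stone=10
After 3 (gather 10 wool): iron=1 stone=10 wool=10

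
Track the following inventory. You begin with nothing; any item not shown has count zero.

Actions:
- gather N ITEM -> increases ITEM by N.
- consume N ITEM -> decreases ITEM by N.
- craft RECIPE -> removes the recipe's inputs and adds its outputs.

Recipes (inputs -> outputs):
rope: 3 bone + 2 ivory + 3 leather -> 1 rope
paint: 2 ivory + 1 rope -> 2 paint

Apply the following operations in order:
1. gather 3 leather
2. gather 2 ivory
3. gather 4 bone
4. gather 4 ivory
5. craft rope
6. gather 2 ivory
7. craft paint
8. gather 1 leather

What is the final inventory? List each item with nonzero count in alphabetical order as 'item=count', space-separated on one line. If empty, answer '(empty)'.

After 1 (gather 3 leather): leather=3
After 2 (gather 2 ivory): ivory=2 leather=3
After 3 (gather 4 bone): bone=4 ivory=2 leather=3
After 4 (gather 4 ivory): bone=4 ivory=6 leather=3
After 5 (craft rope): bone=1 ivory=4 rope=1
After 6 (gather 2 ivory): bone=1 ivory=6 rope=1
After 7 (craft paint): bone=1 ivory=4 paint=2
After 8 (gather 1 leather): bone=1 ivory=4 leather=1 paint=2

Answer: bone=1 ivory=4 leather=1 paint=2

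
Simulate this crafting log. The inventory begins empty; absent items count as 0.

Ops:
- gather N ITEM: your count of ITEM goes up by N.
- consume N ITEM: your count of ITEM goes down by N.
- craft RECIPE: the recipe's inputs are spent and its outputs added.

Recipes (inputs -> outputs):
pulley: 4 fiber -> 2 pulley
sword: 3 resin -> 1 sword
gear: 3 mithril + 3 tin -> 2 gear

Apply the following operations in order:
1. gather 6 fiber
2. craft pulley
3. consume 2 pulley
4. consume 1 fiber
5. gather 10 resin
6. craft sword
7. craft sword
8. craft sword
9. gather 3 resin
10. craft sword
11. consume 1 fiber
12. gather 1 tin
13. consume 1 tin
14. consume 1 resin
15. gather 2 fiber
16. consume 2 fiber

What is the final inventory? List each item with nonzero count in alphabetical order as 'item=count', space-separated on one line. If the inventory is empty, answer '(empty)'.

Answer: sword=4

Derivation:
After 1 (gather 6 fiber): fiber=6
After 2 (craft pulley): fiber=2 pulley=2
After 3 (consume 2 pulley): fiber=2
After 4 (consume 1 fiber): fiber=1
After 5 (gather 10 resin): fiber=1 resin=10
After 6 (craft sword): fiber=1 resin=7 sword=1
After 7 (craft sword): fiber=1 resin=4 sword=2
After 8 (craft sword): fiber=1 resin=1 sword=3
After 9 (gather 3 resin): fiber=1 resin=4 sword=3
After 10 (craft sword): fiber=1 resin=1 sword=4
After 11 (consume 1 fiber): resin=1 sword=4
After 12 (gather 1 tin): resin=1 sword=4 tin=1
After 13 (consume 1 tin): resin=1 sword=4
After 14 (consume 1 resin): sword=4
After 15 (gather 2 fiber): fiber=2 sword=4
After 16 (consume 2 fiber): sword=4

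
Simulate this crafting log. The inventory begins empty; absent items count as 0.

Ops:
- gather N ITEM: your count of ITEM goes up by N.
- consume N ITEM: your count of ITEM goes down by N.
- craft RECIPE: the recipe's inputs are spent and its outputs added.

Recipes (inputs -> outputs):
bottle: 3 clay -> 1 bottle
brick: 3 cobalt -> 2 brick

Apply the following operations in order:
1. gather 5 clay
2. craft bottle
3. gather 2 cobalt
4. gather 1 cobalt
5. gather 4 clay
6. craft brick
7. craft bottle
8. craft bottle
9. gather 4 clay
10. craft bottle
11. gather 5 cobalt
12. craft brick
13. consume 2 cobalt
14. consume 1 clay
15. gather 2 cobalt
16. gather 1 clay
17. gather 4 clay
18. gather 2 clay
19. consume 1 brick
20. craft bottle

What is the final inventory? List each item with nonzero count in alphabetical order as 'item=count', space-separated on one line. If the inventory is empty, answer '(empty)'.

Answer: bottle=5 brick=3 clay=4 cobalt=2

Derivation:
After 1 (gather 5 clay): clay=5
After 2 (craft bottle): bottle=1 clay=2
After 3 (gather 2 cobalt): bottle=1 clay=2 cobalt=2
After 4 (gather 1 cobalt): bottle=1 clay=2 cobalt=3
After 5 (gather 4 clay): bottle=1 clay=6 cobalt=3
After 6 (craft brick): bottle=1 brick=2 clay=6
After 7 (craft bottle): bottle=2 brick=2 clay=3
After 8 (craft bottle): bottle=3 brick=2
After 9 (gather 4 clay): bottle=3 brick=2 clay=4
After 10 (craft bottle): bottle=4 brick=2 clay=1
After 11 (gather 5 cobalt): bottle=4 brick=2 clay=1 cobalt=5
After 12 (craft brick): bottle=4 brick=4 clay=1 cobalt=2
After 13 (consume 2 cobalt): bottle=4 brick=4 clay=1
After 14 (consume 1 clay): bottle=4 brick=4
After 15 (gather 2 cobalt): bottle=4 brick=4 cobalt=2
After 16 (gather 1 clay): bottle=4 brick=4 clay=1 cobalt=2
After 17 (gather 4 clay): bottle=4 brick=4 clay=5 cobalt=2
After 18 (gather 2 clay): bottle=4 brick=4 clay=7 cobalt=2
After 19 (consume 1 brick): bottle=4 brick=3 clay=7 cobalt=2
After 20 (craft bottle): bottle=5 brick=3 clay=4 cobalt=2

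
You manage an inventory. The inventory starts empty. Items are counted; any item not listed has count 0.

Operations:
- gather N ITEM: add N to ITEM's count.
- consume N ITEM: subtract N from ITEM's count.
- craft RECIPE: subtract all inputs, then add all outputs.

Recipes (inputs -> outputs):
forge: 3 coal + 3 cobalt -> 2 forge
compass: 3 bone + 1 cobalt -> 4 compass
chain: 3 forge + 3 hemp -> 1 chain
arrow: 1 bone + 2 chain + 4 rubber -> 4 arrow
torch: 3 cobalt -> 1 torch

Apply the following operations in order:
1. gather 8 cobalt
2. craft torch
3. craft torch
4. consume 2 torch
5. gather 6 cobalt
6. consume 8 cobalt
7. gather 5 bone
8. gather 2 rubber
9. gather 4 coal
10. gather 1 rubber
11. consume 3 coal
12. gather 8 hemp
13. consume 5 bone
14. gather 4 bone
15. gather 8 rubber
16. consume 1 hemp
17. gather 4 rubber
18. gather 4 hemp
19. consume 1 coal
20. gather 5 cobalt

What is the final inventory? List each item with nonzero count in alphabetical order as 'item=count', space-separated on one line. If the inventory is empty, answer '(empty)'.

Answer: bone=4 cobalt=5 hemp=11 rubber=15

Derivation:
After 1 (gather 8 cobalt): cobalt=8
After 2 (craft torch): cobalt=5 torch=1
After 3 (craft torch): cobalt=2 torch=2
After 4 (consume 2 torch): cobalt=2
After 5 (gather 6 cobalt): cobalt=8
After 6 (consume 8 cobalt): (empty)
After 7 (gather 5 bone): bone=5
After 8 (gather 2 rubber): bone=5 rubber=2
After 9 (gather 4 coal): bone=5 coal=4 rubber=2
After 10 (gather 1 rubber): bone=5 coal=4 rubber=3
After 11 (consume 3 coal): bone=5 coal=1 rubber=3
After 12 (gather 8 hemp): bone=5 coal=1 hemp=8 rubber=3
After 13 (consume 5 bone): coal=1 hemp=8 rubber=3
After 14 (gather 4 bone): bone=4 coal=1 hemp=8 rubber=3
After 15 (gather 8 rubber): bone=4 coal=1 hemp=8 rubber=11
After 16 (consume 1 hemp): bone=4 coal=1 hemp=7 rubber=11
After 17 (gather 4 rubber): bone=4 coal=1 hemp=7 rubber=15
After 18 (gather 4 hemp): bone=4 coal=1 hemp=11 rubber=15
After 19 (consume 1 coal): bone=4 hemp=11 rubber=15
After 20 (gather 5 cobalt): bone=4 cobalt=5 hemp=11 rubber=15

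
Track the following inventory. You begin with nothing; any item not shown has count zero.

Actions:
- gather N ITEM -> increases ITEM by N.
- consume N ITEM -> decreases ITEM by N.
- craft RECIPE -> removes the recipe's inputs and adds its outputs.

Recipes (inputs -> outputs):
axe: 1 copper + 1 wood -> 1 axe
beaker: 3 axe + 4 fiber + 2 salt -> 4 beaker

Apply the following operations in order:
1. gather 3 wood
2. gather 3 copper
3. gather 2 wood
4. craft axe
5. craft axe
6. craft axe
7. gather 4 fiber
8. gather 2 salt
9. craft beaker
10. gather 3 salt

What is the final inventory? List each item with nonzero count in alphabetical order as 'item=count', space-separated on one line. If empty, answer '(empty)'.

After 1 (gather 3 wood): wood=3
After 2 (gather 3 copper): copper=3 wood=3
After 3 (gather 2 wood): copper=3 wood=5
After 4 (craft axe): axe=1 copper=2 wood=4
After 5 (craft axe): axe=2 copper=1 wood=3
After 6 (craft axe): axe=3 wood=2
After 7 (gather 4 fiber): axe=3 fiber=4 wood=2
After 8 (gather 2 salt): axe=3 fiber=4 salt=2 wood=2
After 9 (craft beaker): beaker=4 wood=2
After 10 (gather 3 salt): beaker=4 salt=3 wood=2

Answer: beaker=4 salt=3 wood=2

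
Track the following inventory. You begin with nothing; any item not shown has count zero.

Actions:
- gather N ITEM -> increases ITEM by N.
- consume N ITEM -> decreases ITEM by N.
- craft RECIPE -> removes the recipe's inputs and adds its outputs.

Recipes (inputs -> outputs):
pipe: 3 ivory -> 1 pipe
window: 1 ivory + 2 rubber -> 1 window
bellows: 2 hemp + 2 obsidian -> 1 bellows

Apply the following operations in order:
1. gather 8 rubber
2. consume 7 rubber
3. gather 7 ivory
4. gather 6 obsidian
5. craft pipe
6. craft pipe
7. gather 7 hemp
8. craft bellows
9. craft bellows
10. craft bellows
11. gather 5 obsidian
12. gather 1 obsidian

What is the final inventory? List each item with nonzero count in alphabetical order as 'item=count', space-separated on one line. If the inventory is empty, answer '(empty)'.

After 1 (gather 8 rubber): rubber=8
After 2 (consume 7 rubber): rubber=1
After 3 (gather 7 ivory): ivory=7 rubber=1
After 4 (gather 6 obsidian): ivory=7 obsidian=6 rubber=1
After 5 (craft pipe): ivory=4 obsidian=6 pipe=1 rubber=1
After 6 (craft pipe): ivory=1 obsidian=6 pipe=2 rubber=1
After 7 (gather 7 hemp): hemp=7 ivory=1 obsidian=6 pipe=2 rubber=1
After 8 (craft bellows): bellows=1 hemp=5 ivory=1 obsidian=4 pipe=2 rubber=1
After 9 (craft bellows): bellows=2 hemp=3 ivory=1 obsidian=2 pipe=2 rubber=1
After 10 (craft bellows): bellows=3 hemp=1 ivory=1 pipe=2 rubber=1
After 11 (gather 5 obsidian): bellows=3 hemp=1 ivory=1 obsidian=5 pipe=2 rubber=1
After 12 (gather 1 obsidian): bellows=3 hemp=1 ivory=1 obsidian=6 pipe=2 rubber=1

Answer: bellows=3 hemp=1 ivory=1 obsidian=6 pipe=2 rubber=1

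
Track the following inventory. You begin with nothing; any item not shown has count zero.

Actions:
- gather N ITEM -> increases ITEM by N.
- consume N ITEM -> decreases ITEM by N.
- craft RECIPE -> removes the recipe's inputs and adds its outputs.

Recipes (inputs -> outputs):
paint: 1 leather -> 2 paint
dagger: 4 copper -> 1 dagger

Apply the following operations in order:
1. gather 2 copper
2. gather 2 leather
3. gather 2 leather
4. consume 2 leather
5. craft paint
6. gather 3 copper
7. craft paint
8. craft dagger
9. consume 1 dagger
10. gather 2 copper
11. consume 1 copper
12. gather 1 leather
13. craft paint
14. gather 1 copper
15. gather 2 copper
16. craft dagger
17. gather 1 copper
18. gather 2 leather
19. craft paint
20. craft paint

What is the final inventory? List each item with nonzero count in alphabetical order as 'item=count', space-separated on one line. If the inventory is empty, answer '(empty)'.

After 1 (gather 2 copper): copper=2
After 2 (gather 2 leather): copper=2 leather=2
After 3 (gather 2 leather): copper=2 leather=4
After 4 (consume 2 leather): copper=2 leather=2
After 5 (craft paint): copper=2 leather=1 paint=2
After 6 (gather 3 copper): copper=5 leather=1 paint=2
After 7 (craft paint): copper=5 paint=4
After 8 (craft dagger): copper=1 dagger=1 paint=4
After 9 (consume 1 dagger): copper=1 paint=4
After 10 (gather 2 copper): copper=3 paint=4
After 11 (consume 1 copper): copper=2 paint=4
After 12 (gather 1 leather): copper=2 leather=1 paint=4
After 13 (craft paint): copper=2 paint=6
After 14 (gather 1 copper): copper=3 paint=6
After 15 (gather 2 copper): copper=5 paint=6
After 16 (craft dagger): copper=1 dagger=1 paint=6
After 17 (gather 1 copper): copper=2 dagger=1 paint=6
After 18 (gather 2 leather): copper=2 dagger=1 leather=2 paint=6
After 19 (craft paint): copper=2 dagger=1 leather=1 paint=8
After 20 (craft paint): copper=2 dagger=1 paint=10

Answer: copper=2 dagger=1 paint=10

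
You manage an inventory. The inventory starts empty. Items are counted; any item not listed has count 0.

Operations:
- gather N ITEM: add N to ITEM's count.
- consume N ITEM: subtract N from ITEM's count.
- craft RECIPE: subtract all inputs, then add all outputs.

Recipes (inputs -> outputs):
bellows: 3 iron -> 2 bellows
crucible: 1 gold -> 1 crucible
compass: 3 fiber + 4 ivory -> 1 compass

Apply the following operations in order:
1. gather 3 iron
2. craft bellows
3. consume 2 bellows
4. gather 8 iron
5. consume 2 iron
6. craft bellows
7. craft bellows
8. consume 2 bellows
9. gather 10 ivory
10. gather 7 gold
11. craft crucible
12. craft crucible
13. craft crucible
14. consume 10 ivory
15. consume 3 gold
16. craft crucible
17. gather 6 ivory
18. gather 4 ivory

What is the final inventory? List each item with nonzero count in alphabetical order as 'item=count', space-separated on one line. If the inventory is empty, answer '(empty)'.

After 1 (gather 3 iron): iron=3
After 2 (craft bellows): bellows=2
After 3 (consume 2 bellows): (empty)
After 4 (gather 8 iron): iron=8
After 5 (consume 2 iron): iron=6
After 6 (craft bellows): bellows=2 iron=3
After 7 (craft bellows): bellows=4
After 8 (consume 2 bellows): bellows=2
After 9 (gather 10 ivory): bellows=2 ivory=10
After 10 (gather 7 gold): bellows=2 gold=7 ivory=10
After 11 (craft crucible): bellows=2 crucible=1 gold=6 ivory=10
After 12 (craft crucible): bellows=2 crucible=2 gold=5 ivory=10
After 13 (craft crucible): bellows=2 crucible=3 gold=4 ivory=10
After 14 (consume 10 ivory): bellows=2 crucible=3 gold=4
After 15 (consume 3 gold): bellows=2 crucible=3 gold=1
After 16 (craft crucible): bellows=2 crucible=4
After 17 (gather 6 ivory): bellows=2 crucible=4 ivory=6
After 18 (gather 4 ivory): bellows=2 crucible=4 ivory=10

Answer: bellows=2 crucible=4 ivory=10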